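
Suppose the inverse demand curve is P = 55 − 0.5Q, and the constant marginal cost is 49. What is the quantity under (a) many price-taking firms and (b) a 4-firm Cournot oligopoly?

Competition: Q = 12; Cournot: Q = 9.6

Competitive firms price at marginal cost: P = 49, giving Q = 12.
Cournot with 4 identical firms: the symmetric best-response condition is 55 − 2.5q = 49. Each firm produces q = 2.4, total output Q = 9.6, price P = 50.2.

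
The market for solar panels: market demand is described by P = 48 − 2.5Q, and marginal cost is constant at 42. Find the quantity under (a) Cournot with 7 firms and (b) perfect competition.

Cournot: Q = 2.1; Competition: Q = 2.4

In a 7-firm Cournot equilibrium, symmetry and the first-order condition give q = (48 − 42)/(20) = 0.3. So Q = 2.1 and P = 42.75.
Under competition P = MC = 42, so Q = (48 − 42)/2.5 = 2.4.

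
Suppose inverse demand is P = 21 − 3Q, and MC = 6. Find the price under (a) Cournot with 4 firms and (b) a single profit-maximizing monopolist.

Cournot: P = 9; Monopoly: P = 13.5

With 4 symmetric Cournot firms, each firm's FOC gives 21 − 15q = 6, so q = 1, Q = 4·1 = 4, and P = 9.
The monopolist equates marginal revenue to marginal cost: 21 − 6Q = 6, so Q = 2.5. From demand, P = 13.5.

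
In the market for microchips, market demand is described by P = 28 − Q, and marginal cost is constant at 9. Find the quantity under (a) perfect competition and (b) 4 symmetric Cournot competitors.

Competition: Q = 19; Cournot: Q = 15.2

Under competition P = MC = 9, so Q = (28 − 9)/1 = 19.
In a 4-firm Cournot equilibrium, symmetry and the first-order condition give q = (28 − 9)/(5) = 3.8. So Q = 15.2 and P = 12.8.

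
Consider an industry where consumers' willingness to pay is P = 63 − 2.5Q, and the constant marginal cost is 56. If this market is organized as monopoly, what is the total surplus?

TS = 7.35

Monopoly sets MR = MC: 63 − 5Q = 56 ⇒ Q = 1.4, P = 63 − 2.5·1.4 = 59.5.
CS = ½·(63 − 59.5)·1.4 = 2.45; PS = (59.5 − 56)·1.4 = 4.9; TS = 7.35.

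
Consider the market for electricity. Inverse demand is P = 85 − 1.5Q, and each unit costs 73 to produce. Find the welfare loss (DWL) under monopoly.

DWL = 12

Under competition P = MC = 73, so Q = (85 − 73)/1.5 = 8.
A monopolist chooses Q where MR = MC. MR = 85 − 3Q; setting this equal to 73 gives Q = 4 and P = 79.
DWL is the triangle between Q = 4 and Q = 8: ½·(8 − 4)·(79 − 73) = 12.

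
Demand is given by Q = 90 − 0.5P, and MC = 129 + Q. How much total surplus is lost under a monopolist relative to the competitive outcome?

DWL = 69.36

Inverting demand: P = 180 − 2Q.
Under competition P = MC: 180 − 2Q = 129 + Q ⇒ Q = 17, P = 146.
The monopolist equates marginal revenue to marginal cost: 180 − 4Q = 129 + Q, so Q = 10.2. From demand, P = 159.6.
CS = ½·(180 − 146)·17 = 289; PS = (146·17 − 129·17 − ½·1·17²) = 144.5; TS = 433.5.
CS = ½·(180 − 159.6)·10.2 = 104.04; PS = (159.6·10.2 − 129·10.2 − ½·1·10.2²) = 260.1; TS = 364.14.
DWL = 433.5 − 364.14 = 69.36.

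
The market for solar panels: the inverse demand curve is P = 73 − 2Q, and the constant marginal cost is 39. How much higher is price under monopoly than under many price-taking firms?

Competitive firms price at marginal cost: P = 39, giving Q = 17.
The monopolist equates marginal revenue to marginal cost: 73 − 4Q = 39, so Q = 8.5. From demand, P = 56.
Change in price: 56 − 39 = 17.

Price rises by 17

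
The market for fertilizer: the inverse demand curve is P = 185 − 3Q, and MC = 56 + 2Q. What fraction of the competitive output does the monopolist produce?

Q_m/Q_c = 0.625

The monopolist equates marginal revenue to marginal cost: 185 − 6Q = 56 + 2Q, so Q = 16.125. From demand, P = 136.625.
Under competition P = MC: 185 − 3Q = 56 + 2Q ⇒ Q = 25.8, P = 107.6.
Ratio Q_m/Q_c = 16.125/25.8 = 0.625.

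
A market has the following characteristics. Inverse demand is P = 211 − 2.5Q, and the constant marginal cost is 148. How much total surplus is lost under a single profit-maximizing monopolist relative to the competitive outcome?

DWL = 198.45

Under competition P = MC = 148, so Q = (211 − 148)/2.5 = 25.2.
The monopolist equates marginal revenue to marginal cost: 211 − 5Q = 148, so Q = 12.6. From demand, P = 179.5.
DWL is the triangle between Q = 12.6 and Q = 25.2: ½·(25.2 − 12.6)·(179.5 − 148) = 198.45.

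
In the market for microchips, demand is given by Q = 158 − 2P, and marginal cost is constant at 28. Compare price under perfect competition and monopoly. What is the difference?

Inverting demand: P = 79 − 0.5Q.
Competitive firms price at marginal cost: P = 28, giving Q = 102.
The monopolist equates marginal revenue to marginal cost: 79 − Q = 28, so Q = 51. From demand, P = 53.5.
Change in price: 53.5 − 28 = 25.5.

P rises by 25.5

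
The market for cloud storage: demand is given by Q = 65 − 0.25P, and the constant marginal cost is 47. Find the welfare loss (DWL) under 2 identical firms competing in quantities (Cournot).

Inverting demand: P = 260 − 4Q.
Competitive firms price at marginal cost: P = 47, giving Q = 53.25.
Cournot with 2 identical firms: the symmetric best-response condition is 260 − 12q = 47. Each firm produces q = 17.75, total output Q = 35.5, price P = 118.
DWL is the triangle between Q = 35.5 and Q = 53.25: ½·(53.25 − 35.5)·(118 − 47) = 630.125.

DWL = 630.125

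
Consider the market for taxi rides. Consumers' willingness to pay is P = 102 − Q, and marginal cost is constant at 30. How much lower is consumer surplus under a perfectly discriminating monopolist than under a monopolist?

Consumer surplus falls by 648

A monopolist chooses Q where MR = MC. MR = 102 − 2Q; setting this equal to 30 gives Q = 36 and P = 66.
CS = ½·(102 − 66)·36 = 648.
Under first-degree price discrimination the firm charges each unit its demand price and produces up to where P = MC, i.e. Q = 72. Consumer surplus is zero; producer surplus equals total surplus.
CS = 0.
Change in consumer surplus: 0 − 648 = −648.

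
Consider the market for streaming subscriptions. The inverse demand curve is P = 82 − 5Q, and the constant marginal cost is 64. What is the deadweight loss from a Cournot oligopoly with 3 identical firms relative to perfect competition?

DWL = 2.025

Perfect competition: P = MC = 64, so 82 − 5Q = 64 and Q = 3.6.
Cournot with 3 identical firms: the symmetric best-response condition is 82 − 20q = 64. Each firm produces q = 0.9, total output Q = 2.7, price P = 68.5.
DWL is the triangle between Q = 2.7 and Q = 3.6: ½·(3.6 − 2.7)·(68.5 − 64) = 2.025.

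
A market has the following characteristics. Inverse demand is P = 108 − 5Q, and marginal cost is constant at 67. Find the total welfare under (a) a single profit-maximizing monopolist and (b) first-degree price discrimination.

Monopoly sets MR = MC: 108 − 10Q = 67 ⇒ Q = 4.1, P = 108 − 5·4.1 = 87.5.
CS = ½·(108 − 87.5)·4.1 = 42.025; PS = (87.5 − 67)·4.1 = 84.05; TS = 126.075.
With perfect price discrimination, output is the efficient level Q = 8.2 (where demand meets MC), but every buyer pays their willingness to pay: CS = 0 and PS = total surplus.
TS = 168.1 (equal to competitive TS).

Monopoly: TS = 126.075; Perfect PD: TS = 168.1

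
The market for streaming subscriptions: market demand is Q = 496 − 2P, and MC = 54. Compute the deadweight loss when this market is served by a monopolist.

Inverting demand: P = 248 − 0.5Q.
Under competition P = MC = 54, so Q = (248 − 54)/0.5 = 388.
Monopoly sets MR = MC: 248 − Q = 54 ⇒ Q = 194, P = 248 − 0.5·194 = 151.
DWL is the triangle between Q = 194 and Q = 388: ½·(388 − 194)·(151 − 54) = 9409.

DWL = 9409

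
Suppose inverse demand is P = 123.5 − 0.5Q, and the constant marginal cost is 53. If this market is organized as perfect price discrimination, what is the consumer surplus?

A perfectly discriminating monopolist sells every unit with P(Q) ≥ MC(Q), so output equals the competitive quantity Q = 141. Each buyer pays their reservation price, so CS = 0 and the firm captures all surplus.
CS = 0.

CS = 0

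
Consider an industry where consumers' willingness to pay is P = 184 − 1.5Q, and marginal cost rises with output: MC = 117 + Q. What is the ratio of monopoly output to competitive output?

A monopolist chooses Q where MR = MC. MR = 184 − 3Q; setting this equal to 117 + Q gives Q = 16.75 and P = 158.875.
Competitive equilibrium sets price equal to marginal cost: 184 − 1.5Q = 117 + Q, so Q = 26.8 and P = 143.8.
Ratio Q_m/Q_c = 16.75/26.8 = 0.625.

Q_m/Q_c = 0.625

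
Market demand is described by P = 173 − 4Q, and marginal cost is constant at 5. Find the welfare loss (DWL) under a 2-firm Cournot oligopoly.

DWL = 392

Under competition P = MC = 5, so Q = (173 − 5)/4 = 42.
In a 2-firm Cournot equilibrium, symmetry and the first-order condition give q = (173 − 5)/(12) = 14. So Q = 28 and P = 61.
DWL is the triangle between Q = 28 and Q = 42: ½·(42 − 28)·(61 − 5) = 392.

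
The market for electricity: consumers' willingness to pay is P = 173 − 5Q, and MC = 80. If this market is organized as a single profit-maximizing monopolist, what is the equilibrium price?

Monopoly sets MR = MC: 173 − 10Q = 80 ⇒ Q = 9.3, P = 173 − 5·9.3 = 126.5.

P = 126.5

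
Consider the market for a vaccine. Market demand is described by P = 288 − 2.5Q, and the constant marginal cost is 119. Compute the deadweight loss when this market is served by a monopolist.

DWL = 1428.05

Competitive firms price at marginal cost: P = 119, giving Q = 67.6.
Monopoly sets MR = MC: 288 − 5Q = 119 ⇒ Q = 33.8, P = 288 − 2.5·33.8 = 203.5.
DWL is the triangle between Q = 33.8 and Q = 67.6: ½·(67.6 − 33.8)·(203.5 − 119) = 1428.05.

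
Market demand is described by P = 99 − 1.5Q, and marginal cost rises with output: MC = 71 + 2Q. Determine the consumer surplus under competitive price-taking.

CS = 48

Under competition P = MC: 99 − 1.5Q = 71 + 2Q ⇒ Q = 8, P = 87.
CS = ½·(99 − 87)·8 = 48.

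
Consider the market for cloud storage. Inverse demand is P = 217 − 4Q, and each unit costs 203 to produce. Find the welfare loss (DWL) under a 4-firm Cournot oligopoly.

DWL = 0.98

Under competition P = MC = 203, so Q = (217 − 203)/4 = 3.5.
With 4 symmetric Cournot firms, each firm's FOC gives 217 − 20q = 203, so q = 0.7, Q = 4·0.7 = 2.8, and P = 205.8.
DWL is the triangle between Q = 2.8 and Q = 3.5: ½·(3.5 − 2.8)·(205.8 − 203) = 0.98.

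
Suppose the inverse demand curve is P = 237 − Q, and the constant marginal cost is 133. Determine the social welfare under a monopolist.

TS = 4056

A monopolist chooses Q where MR = MC. MR = 237 − 2Q; setting this equal to 133 gives Q = 52 and P = 185.
CS = ½·(237 − 185)·52 = 1352; PS = (185 − 133)·52 = 2704; TS = 4056.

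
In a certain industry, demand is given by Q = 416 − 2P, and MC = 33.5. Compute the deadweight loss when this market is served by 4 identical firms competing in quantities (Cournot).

DWL = 1218.01

Inverting demand: P = 208 − 0.5Q.
Competitive firms price at marginal cost: P = 33.5, giving Q = 349.
Cournot with 4 identical firms: the symmetric best-response condition is 208 − 2.5q = 33.5. Each firm produces q = 69.8, total output Q = 279.2, price P = 68.4.
DWL is the triangle between Q = 279.2 and Q = 349: ½·(349 − 279.2)·(68.4 − 33.5) = 1218.01.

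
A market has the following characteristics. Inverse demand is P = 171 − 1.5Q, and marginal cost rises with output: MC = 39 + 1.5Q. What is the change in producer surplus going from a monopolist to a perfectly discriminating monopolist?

PS rises by 968

A monopolist chooses Q where MR = MC. MR = 171 − 3Q; setting this equal to 39 + 1.5Q gives Q = 88/3 and P = 127.
PS = P·Q − VC(Q) = 127·88/3 − (39·88/3 + ½·1.5·(88/3)²) = 1936.
With perfect price discrimination, output is the efficient level Q = 44 (where demand meets MC), but every buyer pays their willingness to pay: CS = 0 and PS = total surplus.
PS = ½·(171 − 39)·44 = 2904.
Change in producer surplus: 2904 − 1936 = 968.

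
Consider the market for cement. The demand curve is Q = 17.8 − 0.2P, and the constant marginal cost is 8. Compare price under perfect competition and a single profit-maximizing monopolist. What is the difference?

Inverting demand: P = 89 − 5Q.
Competitive firms price at marginal cost: P = 8, giving Q = 16.2.
Monopoly sets MR = MC: 89 − 10Q = 8 ⇒ Q = 8.1, P = 89 − 5·8.1 = 48.5.
Change in price: 48.5 − 8 = 40.5.

Price rises by 40.5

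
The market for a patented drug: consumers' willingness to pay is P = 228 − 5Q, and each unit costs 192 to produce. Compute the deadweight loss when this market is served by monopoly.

DWL = 32.4

Under competition P = MC = 192, so Q = (228 − 192)/5 = 7.2.
Monopoly sets MR = MC: 228 − 10Q = 192 ⇒ Q = 3.6, P = 228 − 5·3.6 = 210.
DWL is the triangle between Q = 3.6 and Q = 7.2: ½·(7.2 − 3.6)·(210 − 192) = 32.4.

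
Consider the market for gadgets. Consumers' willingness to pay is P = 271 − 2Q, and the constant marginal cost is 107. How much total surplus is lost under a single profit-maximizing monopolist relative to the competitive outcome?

Under competition P = MC = 107, so Q = (271 − 107)/2 = 82.
Monopoly sets MR = MC: 271 − 4Q = 107 ⇒ Q = 41, P = 271 − 2·41 = 189.
DWL is the triangle between Q = 41 and Q = 82: ½·(82 − 41)·(189 − 107) = 1681.

DWL = 1681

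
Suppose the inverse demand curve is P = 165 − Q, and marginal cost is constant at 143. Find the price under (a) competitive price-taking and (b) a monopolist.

Perfect competition: P = MC = 143, so 165 − Q = 143 and Q = 22.
Monopoly sets MR = MC: 165 − 2Q = 143 ⇒ Q = 11, P = 165 − 11 = 154.

Competition: P = 143; Monopoly: P = 154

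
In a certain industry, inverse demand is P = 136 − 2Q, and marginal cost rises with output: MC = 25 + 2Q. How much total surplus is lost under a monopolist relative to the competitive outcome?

Competitive equilibrium sets price equal to marginal cost: 136 − 2Q = 25 + 2Q, so Q = 27.75 and P = 80.5.
A monopolist chooses Q where MR = MC. MR = 136 − 4Q; setting this equal to 25 + 2Q gives Q = 18.5 and P = 99.
CS = ½·(136 − 80.5)·27.75 = 12321/16; PS = (80.5·27.75 − 25·27.75 − ½·2·27.75²) = 12321/16; TS = 1540.125.
CS = ½·(136 − 99)·18.5 = 342.25; PS = (99·18.5 − 25·18.5 − ½·2·18.5²) = 1026.75; TS = 1369.
DWL = 1540.125 − 1369 = 171.125.

DWL = 171.125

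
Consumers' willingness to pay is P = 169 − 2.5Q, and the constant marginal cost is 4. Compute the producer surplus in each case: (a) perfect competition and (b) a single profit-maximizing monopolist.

Competition: PS = 0; Monopoly: PS = 2722.5

Under competition P = MC = 4, so Q = (169 − 4)/2.5 = 66.
PS = (4 − 4)·66 = 0.
The monopolist equates marginal revenue to marginal cost: 169 − 5Q = 4, so Q = 33. From demand, P = 86.5.
PS = (86.5 − 4)·33 = 2722.5.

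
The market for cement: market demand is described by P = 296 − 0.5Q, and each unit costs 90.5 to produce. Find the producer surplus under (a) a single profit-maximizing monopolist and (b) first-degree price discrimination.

A monopolist chooses Q where MR = MC. MR = 296 − Q; setting this equal to 90.5 gives Q = 205.5 and P = 193.25.
PS = (193.25 − 90.5)·205.5 = 21115.125.
A perfectly discriminating monopolist sells every unit with P(Q) ≥ MC(Q), so output equals the competitive quantity Q = 411. Each buyer pays their reservation price, so CS = 0 and the firm captures all surplus.
PS = ½·(296 − 90.5)·411 = 42230.25.

Monopoly: PS = 21115.125; Perfect PD: PS = 42230.25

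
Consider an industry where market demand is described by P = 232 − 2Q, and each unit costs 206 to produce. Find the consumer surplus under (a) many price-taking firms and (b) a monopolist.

Competition: CS = 169; Monopoly: CS = 42.25

Under competition P = MC = 206, so Q = (232 − 206)/2 = 13.
CS = ½·(232 − 206)·13 = 169.
The monopolist equates marginal revenue to marginal cost: 232 − 4Q = 206, so Q = 6.5. From demand, P = 219.
CS = ½·(232 − 219)·6.5 = 42.25.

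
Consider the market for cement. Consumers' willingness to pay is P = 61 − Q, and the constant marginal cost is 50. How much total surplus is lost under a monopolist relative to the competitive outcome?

Competitive firms price at marginal cost: P = 50, giving Q = 11.
Monopoly sets MR = MC: 61 − 2Q = 50 ⇒ Q = 5.5, P = 61 − 5.5 = 55.5.
DWL is the triangle between Q = 5.5 and Q = 11: ½·(11 − 5.5)·(55.5 − 50) = 15.125.

DWL = 15.125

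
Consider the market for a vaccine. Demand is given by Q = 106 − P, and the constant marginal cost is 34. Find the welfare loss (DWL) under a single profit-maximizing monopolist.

Inverting demand: P = 106 − Q.
Under competition P = MC = 34, so Q = (106 − 34)/1 = 72.
Monopoly sets MR = MC: 106 − 2Q = 34 ⇒ Q = 36, P = 106 − 36 = 70.
DWL is the triangle between Q = 36 and Q = 72: ½·(72 − 36)·(70 − 34) = 648.

DWL = 648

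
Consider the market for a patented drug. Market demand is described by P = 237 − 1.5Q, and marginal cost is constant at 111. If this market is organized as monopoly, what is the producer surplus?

PS = 2646

The monopolist equates marginal revenue to marginal cost: 237 − 3Q = 111, so Q = 42. From demand, P = 174.
PS = (174 − 111)·42 = 2646.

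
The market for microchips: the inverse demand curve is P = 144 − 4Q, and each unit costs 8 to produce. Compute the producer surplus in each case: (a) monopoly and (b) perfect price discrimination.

Monopoly: PS = 1156; Perfect PD: PS = 2312

The monopolist equates marginal revenue to marginal cost: 144 − 8Q = 8, so Q = 17. From demand, P = 76.
PS = (76 − 8)·17 = 1156.
With perfect price discrimination, output is the efficient level Q = 34 (where demand meets MC), but every buyer pays their willingness to pay: CS = 0 and PS = total surplus.
PS = ½·(144 − 8)·34 = 2312.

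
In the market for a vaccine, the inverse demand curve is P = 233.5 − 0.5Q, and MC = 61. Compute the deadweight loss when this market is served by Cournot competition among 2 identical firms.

Perfect competition: P = MC = 61, so 233.5 − 0.5Q = 61 and Q = 345.
Cournot with 2 identical firms: the symmetric best-response condition is 233.5 − 1.5q = 61. Each firm produces q = 115, total output Q = 230, price P = 118.5.
DWL is the triangle between Q = 230 and Q = 345: ½·(345 − 230)·(118.5 − 61) = 3306.25.

DWL = 3306.25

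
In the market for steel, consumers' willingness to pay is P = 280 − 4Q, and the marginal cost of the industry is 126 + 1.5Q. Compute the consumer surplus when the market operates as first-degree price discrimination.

CS = 0

With perfect price discrimination, output is the efficient level Q = 28 (where demand meets MC), but every buyer pays their willingness to pay: CS = 0 and PS = total surplus.
CS = 0.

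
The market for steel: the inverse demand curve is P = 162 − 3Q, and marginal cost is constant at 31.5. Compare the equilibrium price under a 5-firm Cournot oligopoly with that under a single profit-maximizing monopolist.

Cournot: P = 53.25; Monopoly: P = 96.75

With 5 symmetric Cournot firms, each firm's FOC gives 162 − 18q = 31.5, so q = 7.25, Q = 5·7.25 = 36.25, and P = 53.25.
Monopoly sets MR = MC: 162 − 6Q = 31.5 ⇒ Q = 21.75, P = 162 − 3·21.75 = 96.75.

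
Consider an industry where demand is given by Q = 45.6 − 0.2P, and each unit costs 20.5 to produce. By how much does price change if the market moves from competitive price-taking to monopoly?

Price rises by 103.75

Inverting demand: P = 228 − 5Q.
Competitive firms price at marginal cost: P = 20.5, giving Q = 41.5.
Monopoly sets MR = MC: 228 − 10Q = 20.5 ⇒ Q = 20.75, P = 228 − 5·20.75 = 124.25.
Change in price: 124.25 − 20.5 = 103.75.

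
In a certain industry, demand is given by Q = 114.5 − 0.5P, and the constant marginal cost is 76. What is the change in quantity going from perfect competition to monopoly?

Quantity falls by 38.25

Inverting demand: P = 229 − 2Q.
Perfect competition: P = MC = 76, so 229 − 2Q = 76 and Q = 76.5.
A monopolist chooses Q where MR = MC. MR = 229 − 4Q; setting this equal to 76 gives Q = 38.25 and P = 152.5.
Change in quantity: 38.25 − 76.5 = −38.25.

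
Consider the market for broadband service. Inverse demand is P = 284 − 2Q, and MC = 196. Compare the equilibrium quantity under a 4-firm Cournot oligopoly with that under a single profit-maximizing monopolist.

Cournot: Q = 35.2; Monopoly: Q = 22

Cournot with 4 identical firms: the symmetric best-response condition is 284 − 10q = 196. Each firm produces q = 8.8, total output Q = 35.2, price P = 213.6.
Monopoly sets MR = MC: 284 − 4Q = 196 ⇒ Q = 22, P = 284 − 2·22 = 240.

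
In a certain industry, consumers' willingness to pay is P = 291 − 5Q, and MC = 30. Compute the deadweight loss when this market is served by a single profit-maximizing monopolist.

DWL = 1703.025

Competitive firms price at marginal cost: P = 30, giving Q = 52.2.
A monopolist chooses Q where MR = MC. MR = 291 − 10Q; setting this equal to 30 gives Q = 26.1 and P = 160.5.
DWL is the triangle between Q = 26.1 and Q = 52.2: ½·(52.2 − 26.1)·(160.5 − 30) = 1703.025.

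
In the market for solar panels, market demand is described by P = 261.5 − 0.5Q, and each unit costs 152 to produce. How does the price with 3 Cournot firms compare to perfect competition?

In a 3-firm Cournot equilibrium, symmetry and the first-order condition give q = (261.5 − 152)/(2) = 54.75. So Q = 164.25 and P = 179.375.
Competitive firms price at marginal cost: P = 152, giving Q = 219.

Cournot: P = 179.375; Competition: P = 152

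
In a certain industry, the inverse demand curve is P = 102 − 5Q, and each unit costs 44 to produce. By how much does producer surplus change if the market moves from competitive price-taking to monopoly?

PS rises by 168.2

Competitive firms price at marginal cost: P = 44, giving Q = 11.6.
PS = (44 − 44)·11.6 = 0.
Monopoly sets MR = MC: 102 − 10Q = 44 ⇒ Q = 5.8, P = 102 − 5·5.8 = 73.
PS = (73 − 44)·5.8 = 168.2.
Change in producer surplus: 168.2 − 0 = 168.2.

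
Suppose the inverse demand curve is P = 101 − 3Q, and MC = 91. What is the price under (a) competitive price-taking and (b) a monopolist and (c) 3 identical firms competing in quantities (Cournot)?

Competition: P = 91; Monopoly: P = 96; Cournot: P = 93.5

Perfect competition: P = MC = 91, so 101 − 3Q = 91 and Q = 10/3.
The monopolist equates marginal revenue to marginal cost: 101 − 6Q = 91, so Q = 5/3. From demand, P = 96.
With 3 symmetric Cournot firms, each firm's FOC gives 101 − 12q = 91, so q = 5/6, Q = 3·5/6 = 2.5, and P = 93.5.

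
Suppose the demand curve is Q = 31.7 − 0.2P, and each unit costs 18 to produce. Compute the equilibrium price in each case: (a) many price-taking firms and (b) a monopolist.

Competition: P = 18; Monopoly: P = 88.25

Inverting demand: P = 158.5 − 5Q.
Competitive firms price at marginal cost: P = 18, giving Q = 28.1.
Monopoly sets MR = MC: 158.5 − 10Q = 18 ⇒ Q = 14.05, P = 158.5 − 5·14.05 = 88.25.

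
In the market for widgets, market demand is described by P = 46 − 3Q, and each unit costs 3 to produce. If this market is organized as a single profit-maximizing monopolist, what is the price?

A monopolist chooses Q where MR = MC. MR = 46 − 6Q; setting this equal to 3 gives Q = 43/6 and P = 24.5.

P = 24.5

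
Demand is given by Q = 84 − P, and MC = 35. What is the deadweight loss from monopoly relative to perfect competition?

Inverting demand: P = 84 − Q.
Competitive firms price at marginal cost: P = 35, giving Q = 49.
A monopolist chooses Q where MR = MC. MR = 84 − 2Q; setting this equal to 35 gives Q = 24.5 and P = 59.5.
DWL is the triangle between Q = 24.5 and Q = 49: ½·(49 − 24.5)·(59.5 − 35) = 300.125.

DWL = 300.125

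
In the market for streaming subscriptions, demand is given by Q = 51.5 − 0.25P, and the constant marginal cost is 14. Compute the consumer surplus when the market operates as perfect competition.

CS = 4608

Inverting demand: P = 206 − 4Q.
Perfect competition: P = MC = 14, so 206 − 4Q = 14 and Q = 48.
CS = ½·(206 − 14)·48 = 4608.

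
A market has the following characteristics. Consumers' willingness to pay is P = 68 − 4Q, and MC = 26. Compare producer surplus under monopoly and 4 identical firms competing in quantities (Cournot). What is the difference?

PS falls by 39.69

The monopolist equates marginal revenue to marginal cost: 68 − 8Q = 26, so Q = 5.25. From demand, P = 47.
PS = (47 − 26)·5.25 = 110.25.
Cournot with 4 identical firms: the symmetric best-response condition is 68 − 20q = 26. Each firm produces q = 2.1, total output Q = 8.4, price P = 34.4.
PS = (34.4 − 26)·8.4 = 70.56.
Change in producer surplus: 70.56 − 110.25 = −39.69.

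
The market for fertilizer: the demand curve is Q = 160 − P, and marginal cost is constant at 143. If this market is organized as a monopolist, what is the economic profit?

Profit = 72.25

Inverting demand: P = 160 − Q.
Monopoly sets MR = MC: 160 − 2Q = 143 ⇒ Q = 8.5, P = 160 − 8.5 = 151.5.
Profit = (151.5 − 143)·8.5 = 72.25.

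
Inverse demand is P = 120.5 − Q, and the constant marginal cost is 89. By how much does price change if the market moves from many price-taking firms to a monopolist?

Under competition P = MC = 89, so Q = (120.5 − 89)/1 = 31.5.
The monopolist equates marginal revenue to marginal cost: 120.5 − 2Q = 89, so Q = 15.75. From demand, P = 104.75.
Change in price: 104.75 − 89 = 15.75.

Price rises by 15.75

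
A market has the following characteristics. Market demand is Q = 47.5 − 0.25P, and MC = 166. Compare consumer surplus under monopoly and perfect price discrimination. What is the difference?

Consumer surplus falls by 18

Inverting demand: P = 190 − 4Q.
The monopolist equates marginal revenue to marginal cost: 190 − 8Q = 166, so Q = 3. From demand, P = 178.
CS = ½·(190 − 178)·3 = 18.
With perfect price discrimination, output is the efficient level Q = 6 (where demand meets MC), but every buyer pays their willingness to pay: CS = 0 and PS = total surplus.
CS = 0.
Change in consumer surplus: 0 − 18 = −18.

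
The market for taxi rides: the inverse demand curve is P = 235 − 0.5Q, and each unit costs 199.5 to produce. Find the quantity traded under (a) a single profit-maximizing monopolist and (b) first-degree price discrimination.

Monopoly sets MR = MC: 235 − Q = 199.5 ⇒ Q = 35.5, P = 235 − 0.5·35.5 = 217.25.
With perfect price discrimination, output is the efficient level Q = 71 (where demand meets MC), but every buyer pays their willingness to pay: CS = 0 and PS = total surplus.

Monopoly: Q = 35.5; Perfect PD: Q = 71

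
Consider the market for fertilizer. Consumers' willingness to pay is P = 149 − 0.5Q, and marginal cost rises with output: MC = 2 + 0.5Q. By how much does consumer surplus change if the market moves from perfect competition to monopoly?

Competitive equilibrium sets price equal to marginal cost: 149 − 0.5Q = 2 + 0.5Q, so Q = 147 and P = 75.5.
CS = ½·(149 − 75.5)·147 = 5402.25.
A monopolist chooses Q where MR = MC. MR = 149 − Q; setting this equal to 2 + 0.5Q gives Q = 98 and P = 100.
CS = ½·(149 − 100)·98 = 2401.
Change in consumer surplus: 2401 − 5402.25 = −3001.25.

Consumer surplus falls by 3001.25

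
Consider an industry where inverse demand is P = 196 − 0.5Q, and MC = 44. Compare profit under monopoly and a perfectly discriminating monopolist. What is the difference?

π rises by 11552

The monopolist equates marginal revenue to marginal cost: 196 − Q = 44, so Q = 152. From demand, P = 120.
Profit = (120 − 44)·152 = 11552.
Under first-degree price discrimination the firm charges each unit its demand price and produces up to where P = MC, i.e. Q = 304. Consumer surplus is zero; producer surplus equals total surplus.
PS equals the full surplus area, 23104. Profit = 23104 = 23104.
Change in profit: 23104 − 11552 = 11552.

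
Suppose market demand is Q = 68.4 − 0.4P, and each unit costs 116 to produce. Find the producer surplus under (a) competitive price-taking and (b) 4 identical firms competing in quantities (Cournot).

Inverting demand: P = 171 − 2.5Q.
Competitive firms price at marginal cost: P = 116, giving Q = 22.
PS = (116 − 116)·22 = 0.
With 4 symmetric Cournot firms, each firm's FOC gives 171 − 12.5q = 116, so q = 4.4, Q = 4·4.4 = 17.6, and P = 127.
PS = (127 − 116)·17.6 = 193.6.

Competition: PS = 0; Cournot: PS = 193.6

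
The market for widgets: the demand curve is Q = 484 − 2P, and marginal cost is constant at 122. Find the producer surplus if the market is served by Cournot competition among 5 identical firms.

Inverting demand: P = 242 − 0.5Q.
Cournot with 5 identical firms: the symmetric best-response condition is 242 − 3q = 122. Each firm produces q = 40, total output Q = 200, price P = 142.
PS = (142 − 122)·200 = 4000.

PS = 4000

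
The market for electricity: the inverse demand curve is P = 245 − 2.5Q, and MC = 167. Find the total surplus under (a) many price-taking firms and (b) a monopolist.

Perfect competition: P = MC = 167, so 245 − 2.5Q = 167 and Q = 31.2.
CS = ½·(245 − 167)·31.2 = 1216.8; PS = (167 − 167)·31.2 = 0; TS = 1216.8.
A monopolist chooses Q where MR = MC. MR = 245 − 5Q; setting this equal to 167 gives Q = 15.6 and P = 206.
CS = ½·(245 − 206)·15.6 = 304.2; PS = (206 − 167)·15.6 = 608.4; TS = 912.6.

Competition: TS = 1216.8; Monopoly: TS = 912.6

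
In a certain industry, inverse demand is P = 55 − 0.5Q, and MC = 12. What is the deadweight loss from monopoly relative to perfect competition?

DWL = 462.25

Perfect competition: P = MC = 12, so 55 − 0.5Q = 12 and Q = 86.
Monopoly sets MR = MC: 55 − Q = 12 ⇒ Q = 43, P = 55 − 0.5·43 = 33.5.
DWL is the triangle between Q = 43 and Q = 86: ½·(86 − 43)·(33.5 − 12) = 462.25.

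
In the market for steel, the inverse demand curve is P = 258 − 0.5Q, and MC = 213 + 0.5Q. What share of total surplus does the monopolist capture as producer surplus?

PS/TS = 0.75

The monopolist equates marginal revenue to marginal cost: 258 − Q = 213 + 0.5Q, so Q = 30. From demand, P = 243.
CS = ½·(258 − 243)·30 = 225.
PS = P·Q − VC(Q) = 243·30 − (213·30 + ½·0.5·30²) = 675.
Share captured = PS/TS = 675/900 = 0.75.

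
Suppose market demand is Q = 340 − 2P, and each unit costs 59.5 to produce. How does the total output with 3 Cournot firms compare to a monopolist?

Cournot: Q = 165.75; Monopoly: Q = 110.5

Inverting demand: P = 170 − 0.5Q.
With 3 symmetric Cournot firms, each firm's FOC gives 170 − 2q = 59.5, so q = 55.25, Q = 3·55.25 = 165.75, and P = 87.125.
The monopolist equates marginal revenue to marginal cost: 170 − Q = 59.5, so Q = 110.5. From demand, P = 114.75.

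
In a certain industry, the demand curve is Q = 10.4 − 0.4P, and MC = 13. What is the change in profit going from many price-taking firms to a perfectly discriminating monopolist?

Inverting demand: P = 26 − 2.5Q.
Under competition P = MC = 13, so Q = (26 − 13)/2.5 = 5.2.
Profit = (13 − 13)·5.2 = 0.
With perfect price discrimination, output is the efficient level Q = 5.2 (where demand meets MC), but every buyer pays their willingness to pay: CS = 0 and PS = total surplus.
PS equals the full surplus area, 33.8. Profit = 33.8 = 33.8.
Change in profit: 33.8 − 0 = 33.8.

Profit rises by 33.8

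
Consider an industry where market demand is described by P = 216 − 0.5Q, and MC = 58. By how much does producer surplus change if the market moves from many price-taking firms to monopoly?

Perfect competition: P = MC = 58, so 216 − 0.5Q = 58 and Q = 316.
PS = (58 − 58)·316 = 0.
A monopolist chooses Q where MR = MC. MR = 216 − Q; setting this equal to 58 gives Q = 158 and P = 137.
PS = (137 − 58)·158 = 12482.
Change in producer surplus: 12482 − 0 = 12482.

PS rises by 12482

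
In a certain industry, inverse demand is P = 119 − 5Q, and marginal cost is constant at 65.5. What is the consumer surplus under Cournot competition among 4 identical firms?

CS = 183.184

With 4 symmetric Cournot firms, each firm's FOC gives 119 − 25q = 65.5, so q = 2.14, Q = 4·2.14 = 8.56, and P = 76.2.
CS = ½·(119 − 76.2)·8.56 = 183.184.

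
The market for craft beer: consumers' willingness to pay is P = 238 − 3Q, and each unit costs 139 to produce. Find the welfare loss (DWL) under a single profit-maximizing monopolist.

DWL = 408.375

Competitive firms price at marginal cost: P = 139, giving Q = 33.
Monopoly sets MR = MC: 238 − 6Q = 139 ⇒ Q = 16.5, P = 238 − 3·16.5 = 188.5.
DWL is the triangle between Q = 16.5 and Q = 33: ½·(33 − 16.5)·(188.5 − 139) = 408.375.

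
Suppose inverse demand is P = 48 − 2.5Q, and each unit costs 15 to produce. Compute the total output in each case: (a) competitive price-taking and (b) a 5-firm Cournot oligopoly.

Perfect competition: P = MC = 15, so 48 − 2.5Q = 15 and Q = 13.2.
In a 5-firm Cournot equilibrium, symmetry and the first-order condition give q = (48 − 15)/(15) = 2.2. So Q = 11 and P = 20.5.

Competition: Q = 13.2; Cournot: Q = 11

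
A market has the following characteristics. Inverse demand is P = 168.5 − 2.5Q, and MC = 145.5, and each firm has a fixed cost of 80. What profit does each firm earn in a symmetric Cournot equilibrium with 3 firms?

π_i = −66.775

In a 3-firm Cournot equilibrium, symmetry and the first-order condition give q = (168.5 − 145.5)/(10) = 2.3. So Q = 6.9 and P = 151.25.
Each firm's profit = (151.25 − 145.5)·2.3 − 80 = −66.775.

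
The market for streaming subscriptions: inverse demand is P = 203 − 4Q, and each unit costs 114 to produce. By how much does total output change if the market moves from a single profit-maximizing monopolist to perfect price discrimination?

Monopoly sets MR = MC: 203 − 8Q = 114 ⇒ Q = 11.125, P = 203 − 4·11.125 = 158.5.
With perfect price discrimination, output is the efficient level Q = 22.25 (where demand meets MC), but every buyer pays their willingness to pay: CS = 0 and PS = total surplus.
Change in total output: 22.25 − 11.125 = 11.125.

Total output rises by 11.125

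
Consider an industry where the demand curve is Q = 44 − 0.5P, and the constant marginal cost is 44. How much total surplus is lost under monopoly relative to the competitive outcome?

Inverting demand: P = 88 − 2Q.
Competitive firms price at marginal cost: P = 44, giving Q = 22.
A monopolist chooses Q where MR = MC. MR = 88 − 4Q; setting this equal to 44 gives Q = 11 and P = 66.
DWL is the triangle between Q = 11 and Q = 22: ½·(22 − 11)·(66 − 44) = 121.

DWL = 121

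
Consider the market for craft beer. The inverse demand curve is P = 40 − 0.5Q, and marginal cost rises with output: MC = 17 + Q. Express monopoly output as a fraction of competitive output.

Q_m/Q_c = 0.75

Monopoly sets MR = MC: 40 − Q = 17 + Q ⇒ Q = 11.5, P = 40 − 0.5·11.5 = 34.25.
Under competition P = MC: 40 − 0.5Q = 17 + Q ⇒ Q = 46/3, P = 97/3.
Ratio Q_m/Q_c = 11.5/(46/3) = 0.75.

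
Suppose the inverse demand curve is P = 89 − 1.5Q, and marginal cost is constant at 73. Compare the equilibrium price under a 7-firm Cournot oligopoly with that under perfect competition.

In a 7-firm Cournot equilibrium, symmetry and the first-order condition give q = (89 − 73)/(12) = 4/3. So Q = 28/3 and P = 75.
Under competition P = MC = 73, so Q = (89 − 73)/1.5 = 32/3.

Cournot: P = 75; Competition: P = 73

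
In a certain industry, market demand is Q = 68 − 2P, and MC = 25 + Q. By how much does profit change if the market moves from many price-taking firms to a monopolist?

π rises by 2.25

Inverting demand: P = 34 − 0.5Q.
Under competition P = MC: 34 − 0.5Q = 25 + Q ⇒ Q = 6, P = 31.
Profit = 31·6 − (25·6 + ½·1·6²) = 18.
A monopolist chooses Q where MR = MC. MR = 34 − Q; setting this equal to 25 + Q gives Q = 4.5 and P = 31.75.
Profit = 31.75·4.5 − (25·4.5 + ½·1·4.5²) = 20.25.
Change in profit: 20.25 − 18 = 2.25.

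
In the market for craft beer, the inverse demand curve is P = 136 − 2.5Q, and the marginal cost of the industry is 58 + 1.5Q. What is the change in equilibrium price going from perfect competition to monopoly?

Under competition P = MC: 136 − 2.5Q = 58 + 1.5Q ⇒ Q = 19.5, P = 87.25.
A monopolist chooses Q where MR = MC. MR = 136 − 5Q; setting this equal to 58 + 1.5Q gives Q = 12 and P = 106.
Change in equilibrium price: 106 − 87.25 = 18.75.

P rises by 18.75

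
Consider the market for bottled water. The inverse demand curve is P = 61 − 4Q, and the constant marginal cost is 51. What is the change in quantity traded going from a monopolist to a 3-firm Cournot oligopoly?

Quantity traded rises by 0.625

Monopoly sets MR = MC: 61 − 8Q = 51 ⇒ Q = 1.25, P = 61 − 4·1.25 = 56.
With 3 symmetric Cournot firms, each firm's FOC gives 61 − 16q = 51, so q = 0.625, Q = 3·0.625 = 1.875, and P = 53.5.
Change in quantity traded: 1.875 − 1.25 = 0.625.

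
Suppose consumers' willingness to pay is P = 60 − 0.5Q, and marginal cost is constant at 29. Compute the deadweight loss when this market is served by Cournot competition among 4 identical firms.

Competitive firms price at marginal cost: P = 29, giving Q = 62.
Cournot with 4 identical firms: the symmetric best-response condition is 60 − 2.5q = 29. Each firm produces q = 12.4, total output Q = 49.6, price P = 35.2.
DWL is the triangle between Q = 49.6 and Q = 62: ½·(62 − 49.6)·(35.2 − 29) = 38.44.

DWL = 38.44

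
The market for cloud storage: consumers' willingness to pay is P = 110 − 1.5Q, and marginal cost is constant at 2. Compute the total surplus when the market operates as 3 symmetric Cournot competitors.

Cournot with 3 identical firms: the symmetric best-response condition is 110 − 6q = 2. Each firm produces q = 18, total output Q = 54, price P = 29.
CS = ½·(110 − 29)·54 = 2187; PS = (29 − 2)·54 = 1458; TS = 3645.

TS = 3645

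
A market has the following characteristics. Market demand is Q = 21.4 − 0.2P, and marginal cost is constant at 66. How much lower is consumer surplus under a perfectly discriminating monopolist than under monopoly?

Inverting demand: P = 107 − 5Q.
Monopoly sets MR = MC: 107 − 10Q = 66 ⇒ Q = 4.1, P = 107 − 5·4.1 = 86.5.
CS = ½·(107 − 86.5)·4.1 = 42.025.
With perfect price discrimination, output is the efficient level Q = 8.2 (where demand meets MC), but every buyer pays their willingness to pay: CS = 0 and PS = total surplus.
CS = 0.
Change in consumer surplus: 0 − 42.025 = −42.025.

Consumer surplus falls by 42.025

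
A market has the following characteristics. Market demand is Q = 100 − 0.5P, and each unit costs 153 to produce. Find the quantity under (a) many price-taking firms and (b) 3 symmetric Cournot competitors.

Inverting demand: P = 200 − 2Q.
Perfect competition: P = MC = 153, so 200 − 2Q = 153 and Q = 23.5.
With 3 symmetric Cournot firms, each firm's FOC gives 200 − 8q = 153, so q = 5.875, Q = 3·5.875 = 17.625, and P = 164.75.

Competition: Q = 23.5; Cournot: Q = 17.625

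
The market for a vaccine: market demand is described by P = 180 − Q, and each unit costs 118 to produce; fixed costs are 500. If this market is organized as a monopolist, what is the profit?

Profit = 461

A monopolist chooses Q where MR = MC. MR = 180 − 2Q; setting this equal to 118 gives Q = 31 and P = 149.
Profit = (149 − 118)·31 − 500 = 461.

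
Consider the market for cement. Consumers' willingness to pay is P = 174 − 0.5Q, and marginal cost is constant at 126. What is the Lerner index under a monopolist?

Lerner index = 0.16

The monopolist equates marginal revenue to marginal cost: 174 − Q = 126, so Q = 48. From demand, P = 150.
Lerner index = (P − MC)/P = (150 − 126)/150 = 0.16.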